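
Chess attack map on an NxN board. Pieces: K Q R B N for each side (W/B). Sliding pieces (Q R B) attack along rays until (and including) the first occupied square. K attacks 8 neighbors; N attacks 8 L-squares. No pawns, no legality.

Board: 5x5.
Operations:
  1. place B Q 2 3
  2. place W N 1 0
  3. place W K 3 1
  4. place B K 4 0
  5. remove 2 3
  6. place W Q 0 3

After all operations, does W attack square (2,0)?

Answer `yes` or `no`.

Op 1: place BQ@(2,3)
Op 2: place WN@(1,0)
Op 3: place WK@(3,1)
Op 4: place BK@(4,0)
Op 5: remove (2,3)
Op 6: place WQ@(0,3)
Per-piece attacks for W:
  WQ@(0,3): attacks (0,4) (0,2) (0,1) (0,0) (1,3) (2,3) (3,3) (4,3) (1,4) (1,2) (2,1) (3,0)
  WN@(1,0): attacks (2,2) (3,1) (0,2)
  WK@(3,1): attacks (3,2) (3,0) (4,1) (2,1) (4,2) (4,0) (2,2) (2,0)
W attacks (2,0): yes

Answer: yes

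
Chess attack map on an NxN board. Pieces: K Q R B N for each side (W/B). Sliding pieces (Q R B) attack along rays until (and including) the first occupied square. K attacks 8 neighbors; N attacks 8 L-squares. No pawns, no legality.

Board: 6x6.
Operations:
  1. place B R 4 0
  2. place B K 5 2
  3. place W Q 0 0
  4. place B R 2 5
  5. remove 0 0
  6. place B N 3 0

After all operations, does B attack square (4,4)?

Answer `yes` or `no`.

Op 1: place BR@(4,0)
Op 2: place BK@(5,2)
Op 3: place WQ@(0,0)
Op 4: place BR@(2,5)
Op 5: remove (0,0)
Op 6: place BN@(3,0)
Per-piece attacks for B:
  BR@(2,5): attacks (2,4) (2,3) (2,2) (2,1) (2,0) (3,5) (4,5) (5,5) (1,5) (0,5)
  BN@(3,0): attacks (4,2) (5,1) (2,2) (1,1)
  BR@(4,0): attacks (4,1) (4,2) (4,3) (4,4) (4,5) (5,0) (3,0) [ray(-1,0) blocked at (3,0)]
  BK@(5,2): attacks (5,3) (5,1) (4,2) (4,3) (4,1)
B attacks (4,4): yes

Answer: yes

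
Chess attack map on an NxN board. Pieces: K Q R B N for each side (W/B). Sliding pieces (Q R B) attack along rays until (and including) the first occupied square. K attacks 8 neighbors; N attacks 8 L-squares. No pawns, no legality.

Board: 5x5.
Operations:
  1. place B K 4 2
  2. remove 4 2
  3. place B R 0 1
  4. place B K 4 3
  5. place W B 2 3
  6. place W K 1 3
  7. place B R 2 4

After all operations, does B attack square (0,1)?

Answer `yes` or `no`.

Answer: no

Derivation:
Op 1: place BK@(4,2)
Op 2: remove (4,2)
Op 3: place BR@(0,1)
Op 4: place BK@(4,3)
Op 5: place WB@(2,3)
Op 6: place WK@(1,3)
Op 7: place BR@(2,4)
Per-piece attacks for B:
  BR@(0,1): attacks (0,2) (0,3) (0,4) (0,0) (1,1) (2,1) (3,1) (4,1)
  BR@(2,4): attacks (2,3) (3,4) (4,4) (1,4) (0,4) [ray(0,-1) blocked at (2,3)]
  BK@(4,3): attacks (4,4) (4,2) (3,3) (3,4) (3,2)
B attacks (0,1): no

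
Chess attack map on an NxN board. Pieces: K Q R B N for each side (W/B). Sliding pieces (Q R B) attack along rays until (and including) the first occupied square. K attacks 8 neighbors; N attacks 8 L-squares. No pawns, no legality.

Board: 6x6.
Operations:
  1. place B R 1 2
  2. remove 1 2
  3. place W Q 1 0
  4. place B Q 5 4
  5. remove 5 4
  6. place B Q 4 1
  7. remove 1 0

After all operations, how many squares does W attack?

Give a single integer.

Op 1: place BR@(1,2)
Op 2: remove (1,2)
Op 3: place WQ@(1,0)
Op 4: place BQ@(5,4)
Op 5: remove (5,4)
Op 6: place BQ@(4,1)
Op 7: remove (1,0)
Per-piece attacks for W:
Union (0 distinct): (none)

Answer: 0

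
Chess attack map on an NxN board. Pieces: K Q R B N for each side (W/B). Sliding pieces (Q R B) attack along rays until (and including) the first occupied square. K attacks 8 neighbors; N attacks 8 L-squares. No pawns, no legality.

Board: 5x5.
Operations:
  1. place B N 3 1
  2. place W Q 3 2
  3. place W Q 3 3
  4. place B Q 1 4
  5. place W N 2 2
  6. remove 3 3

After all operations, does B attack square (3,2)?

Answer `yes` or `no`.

Answer: yes

Derivation:
Op 1: place BN@(3,1)
Op 2: place WQ@(3,2)
Op 3: place WQ@(3,3)
Op 4: place BQ@(1,4)
Op 5: place WN@(2,2)
Op 6: remove (3,3)
Per-piece attacks for B:
  BQ@(1,4): attacks (1,3) (1,2) (1,1) (1,0) (2,4) (3,4) (4,4) (0,4) (2,3) (3,2) (0,3) [ray(1,-1) blocked at (3,2)]
  BN@(3,1): attacks (4,3) (2,3) (1,2) (1,0)
B attacks (3,2): yes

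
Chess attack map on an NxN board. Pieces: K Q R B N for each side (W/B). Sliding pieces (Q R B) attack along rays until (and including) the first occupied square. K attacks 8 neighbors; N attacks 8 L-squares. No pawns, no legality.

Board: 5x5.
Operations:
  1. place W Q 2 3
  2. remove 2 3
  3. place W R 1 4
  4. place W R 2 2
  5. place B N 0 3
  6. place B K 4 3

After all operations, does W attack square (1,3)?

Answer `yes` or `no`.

Op 1: place WQ@(2,3)
Op 2: remove (2,3)
Op 3: place WR@(1,4)
Op 4: place WR@(2,2)
Op 5: place BN@(0,3)
Op 6: place BK@(4,3)
Per-piece attacks for W:
  WR@(1,4): attacks (1,3) (1,2) (1,1) (1,0) (2,4) (3,4) (4,4) (0,4)
  WR@(2,2): attacks (2,3) (2,4) (2,1) (2,0) (3,2) (4,2) (1,2) (0,2)
W attacks (1,3): yes

Answer: yes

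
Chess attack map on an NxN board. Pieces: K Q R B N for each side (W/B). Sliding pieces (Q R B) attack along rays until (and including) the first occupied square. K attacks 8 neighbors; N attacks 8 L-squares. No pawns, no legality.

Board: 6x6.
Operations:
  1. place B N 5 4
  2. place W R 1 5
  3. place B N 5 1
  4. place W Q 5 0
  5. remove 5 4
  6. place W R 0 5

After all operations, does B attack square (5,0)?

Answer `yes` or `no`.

Op 1: place BN@(5,4)
Op 2: place WR@(1,5)
Op 3: place BN@(5,1)
Op 4: place WQ@(5,0)
Op 5: remove (5,4)
Op 6: place WR@(0,5)
Per-piece attacks for B:
  BN@(5,1): attacks (4,3) (3,2) (3,0)
B attacks (5,0): no

Answer: no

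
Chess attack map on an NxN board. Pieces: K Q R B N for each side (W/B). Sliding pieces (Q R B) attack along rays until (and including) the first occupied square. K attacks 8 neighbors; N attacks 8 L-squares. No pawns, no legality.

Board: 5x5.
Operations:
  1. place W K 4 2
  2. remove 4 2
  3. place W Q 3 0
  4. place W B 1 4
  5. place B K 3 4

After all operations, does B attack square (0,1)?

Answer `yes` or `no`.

Op 1: place WK@(4,2)
Op 2: remove (4,2)
Op 3: place WQ@(3,0)
Op 4: place WB@(1,4)
Op 5: place BK@(3,4)
Per-piece attacks for B:
  BK@(3,4): attacks (3,3) (4,4) (2,4) (4,3) (2,3)
B attacks (0,1): no

Answer: no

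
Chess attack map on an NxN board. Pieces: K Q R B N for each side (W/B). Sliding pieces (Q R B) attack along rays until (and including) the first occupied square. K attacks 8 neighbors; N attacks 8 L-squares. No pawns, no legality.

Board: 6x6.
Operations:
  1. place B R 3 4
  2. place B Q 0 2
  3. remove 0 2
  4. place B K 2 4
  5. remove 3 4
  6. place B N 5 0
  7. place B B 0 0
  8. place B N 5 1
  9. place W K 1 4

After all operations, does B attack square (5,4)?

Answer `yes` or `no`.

Op 1: place BR@(3,4)
Op 2: place BQ@(0,2)
Op 3: remove (0,2)
Op 4: place BK@(2,4)
Op 5: remove (3,4)
Op 6: place BN@(5,0)
Op 7: place BB@(0,0)
Op 8: place BN@(5,1)
Op 9: place WK@(1,4)
Per-piece attacks for B:
  BB@(0,0): attacks (1,1) (2,2) (3,3) (4,4) (5,5)
  BK@(2,4): attacks (2,5) (2,3) (3,4) (1,4) (3,5) (3,3) (1,5) (1,3)
  BN@(5,0): attacks (4,2) (3,1)
  BN@(5,1): attacks (4,3) (3,2) (3,0)
B attacks (5,4): no

Answer: no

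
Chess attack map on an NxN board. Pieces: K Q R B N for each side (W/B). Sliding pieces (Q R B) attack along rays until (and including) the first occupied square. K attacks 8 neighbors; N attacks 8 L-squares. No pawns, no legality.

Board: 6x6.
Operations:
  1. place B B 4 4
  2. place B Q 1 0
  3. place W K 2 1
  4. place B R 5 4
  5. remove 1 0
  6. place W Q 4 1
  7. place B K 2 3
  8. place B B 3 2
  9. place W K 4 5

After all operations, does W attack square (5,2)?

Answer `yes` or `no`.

Answer: yes

Derivation:
Op 1: place BB@(4,4)
Op 2: place BQ@(1,0)
Op 3: place WK@(2,1)
Op 4: place BR@(5,4)
Op 5: remove (1,0)
Op 6: place WQ@(4,1)
Op 7: place BK@(2,3)
Op 8: place BB@(3,2)
Op 9: place WK@(4,5)
Per-piece attacks for W:
  WK@(2,1): attacks (2,2) (2,0) (3,1) (1,1) (3,2) (3,0) (1,2) (1,0)
  WQ@(4,1): attacks (4,2) (4,3) (4,4) (4,0) (5,1) (3,1) (2,1) (5,2) (5,0) (3,2) (3,0) [ray(0,1) blocked at (4,4); ray(-1,0) blocked at (2,1); ray(-1,1) blocked at (3,2)]
  WK@(4,5): attacks (4,4) (5,5) (3,5) (5,4) (3,4)
W attacks (5,2): yes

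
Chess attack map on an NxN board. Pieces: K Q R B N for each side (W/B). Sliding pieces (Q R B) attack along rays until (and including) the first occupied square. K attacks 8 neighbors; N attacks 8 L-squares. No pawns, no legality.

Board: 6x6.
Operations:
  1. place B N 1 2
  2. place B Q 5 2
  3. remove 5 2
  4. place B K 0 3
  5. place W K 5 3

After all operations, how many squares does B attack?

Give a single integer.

Op 1: place BN@(1,2)
Op 2: place BQ@(5,2)
Op 3: remove (5,2)
Op 4: place BK@(0,3)
Op 5: place WK@(5,3)
Per-piece attacks for B:
  BK@(0,3): attacks (0,4) (0,2) (1,3) (1,4) (1,2)
  BN@(1,2): attacks (2,4) (3,3) (0,4) (2,0) (3,1) (0,0)
Union (10 distinct): (0,0) (0,2) (0,4) (1,2) (1,3) (1,4) (2,0) (2,4) (3,1) (3,3)

Answer: 10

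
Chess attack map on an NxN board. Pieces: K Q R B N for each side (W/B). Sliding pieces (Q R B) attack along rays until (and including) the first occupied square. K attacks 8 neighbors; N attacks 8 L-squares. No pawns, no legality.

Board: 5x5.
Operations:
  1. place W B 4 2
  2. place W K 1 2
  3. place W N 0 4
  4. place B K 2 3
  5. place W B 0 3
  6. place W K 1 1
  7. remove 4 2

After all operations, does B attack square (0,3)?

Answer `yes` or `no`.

Op 1: place WB@(4,2)
Op 2: place WK@(1,2)
Op 3: place WN@(0,4)
Op 4: place BK@(2,3)
Op 5: place WB@(0,3)
Op 6: place WK@(1,1)
Op 7: remove (4,2)
Per-piece attacks for B:
  BK@(2,3): attacks (2,4) (2,2) (3,3) (1,3) (3,4) (3,2) (1,4) (1,2)
B attacks (0,3): no

Answer: no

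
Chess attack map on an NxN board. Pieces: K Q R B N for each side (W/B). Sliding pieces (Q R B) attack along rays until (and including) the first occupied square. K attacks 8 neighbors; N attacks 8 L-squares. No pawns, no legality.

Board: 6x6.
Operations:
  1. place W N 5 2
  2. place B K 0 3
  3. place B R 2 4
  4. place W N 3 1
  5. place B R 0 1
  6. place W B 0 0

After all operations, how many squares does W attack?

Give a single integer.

Answer: 13

Derivation:
Op 1: place WN@(5,2)
Op 2: place BK@(0,3)
Op 3: place BR@(2,4)
Op 4: place WN@(3,1)
Op 5: place BR@(0,1)
Op 6: place WB@(0,0)
Per-piece attacks for W:
  WB@(0,0): attacks (1,1) (2,2) (3,3) (4,4) (5,5)
  WN@(3,1): attacks (4,3) (5,2) (2,3) (1,2) (5,0) (1,0)
  WN@(5,2): attacks (4,4) (3,3) (4,0) (3,1)
Union (13 distinct): (1,0) (1,1) (1,2) (2,2) (2,3) (3,1) (3,3) (4,0) (4,3) (4,4) (5,0) (5,2) (5,5)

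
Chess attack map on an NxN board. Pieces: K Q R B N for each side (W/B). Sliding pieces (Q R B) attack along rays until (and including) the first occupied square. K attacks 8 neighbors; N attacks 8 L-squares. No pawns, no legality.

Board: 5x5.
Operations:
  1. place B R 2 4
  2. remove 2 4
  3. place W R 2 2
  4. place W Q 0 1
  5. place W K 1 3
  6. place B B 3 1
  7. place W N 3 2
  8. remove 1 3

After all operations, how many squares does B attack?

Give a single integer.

Answer: 4

Derivation:
Op 1: place BR@(2,4)
Op 2: remove (2,4)
Op 3: place WR@(2,2)
Op 4: place WQ@(0,1)
Op 5: place WK@(1,3)
Op 6: place BB@(3,1)
Op 7: place WN@(3,2)
Op 8: remove (1,3)
Per-piece attacks for B:
  BB@(3,1): attacks (4,2) (4,0) (2,2) (2,0) [ray(-1,1) blocked at (2,2)]
Union (4 distinct): (2,0) (2,2) (4,0) (4,2)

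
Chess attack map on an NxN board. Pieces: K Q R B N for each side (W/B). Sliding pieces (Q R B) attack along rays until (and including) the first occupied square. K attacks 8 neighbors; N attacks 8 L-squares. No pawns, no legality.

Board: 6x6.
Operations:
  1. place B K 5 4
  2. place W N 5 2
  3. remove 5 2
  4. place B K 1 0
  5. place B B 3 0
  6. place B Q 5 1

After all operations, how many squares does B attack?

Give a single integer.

Op 1: place BK@(5,4)
Op 2: place WN@(5,2)
Op 3: remove (5,2)
Op 4: place BK@(1,0)
Op 5: place BB@(3,0)
Op 6: place BQ@(5,1)
Per-piece attacks for B:
  BK@(1,0): attacks (1,1) (2,0) (0,0) (2,1) (0,1)
  BB@(3,0): attacks (4,1) (5,2) (2,1) (1,2) (0,3)
  BQ@(5,1): attacks (5,2) (5,3) (5,4) (5,0) (4,1) (3,1) (2,1) (1,1) (0,1) (4,2) (3,3) (2,4) (1,5) (4,0) [ray(0,1) blocked at (5,4)]
  BK@(5,4): attacks (5,5) (5,3) (4,4) (4,5) (4,3)
Union (22 distinct): (0,0) (0,1) (0,3) (1,1) (1,2) (1,5) (2,0) (2,1) (2,4) (3,1) (3,3) (4,0) (4,1) (4,2) (4,3) (4,4) (4,5) (5,0) (5,2) (5,3) (5,4) (5,5)

Answer: 22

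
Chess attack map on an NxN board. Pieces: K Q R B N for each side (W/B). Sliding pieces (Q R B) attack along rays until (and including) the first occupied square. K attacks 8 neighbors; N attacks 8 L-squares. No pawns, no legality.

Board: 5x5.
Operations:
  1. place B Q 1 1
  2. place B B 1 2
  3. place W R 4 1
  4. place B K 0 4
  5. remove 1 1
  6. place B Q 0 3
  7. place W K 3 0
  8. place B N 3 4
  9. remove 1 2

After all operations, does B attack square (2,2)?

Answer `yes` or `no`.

Answer: yes

Derivation:
Op 1: place BQ@(1,1)
Op 2: place BB@(1,2)
Op 3: place WR@(4,1)
Op 4: place BK@(0,4)
Op 5: remove (1,1)
Op 6: place BQ@(0,3)
Op 7: place WK@(3,0)
Op 8: place BN@(3,4)
Op 9: remove (1,2)
Per-piece attacks for B:
  BQ@(0,3): attacks (0,4) (0,2) (0,1) (0,0) (1,3) (2,3) (3,3) (4,3) (1,4) (1,2) (2,1) (3,0) [ray(0,1) blocked at (0,4); ray(1,-1) blocked at (3,0)]
  BK@(0,4): attacks (0,3) (1,4) (1,3)
  BN@(3,4): attacks (4,2) (2,2) (1,3)
B attacks (2,2): yes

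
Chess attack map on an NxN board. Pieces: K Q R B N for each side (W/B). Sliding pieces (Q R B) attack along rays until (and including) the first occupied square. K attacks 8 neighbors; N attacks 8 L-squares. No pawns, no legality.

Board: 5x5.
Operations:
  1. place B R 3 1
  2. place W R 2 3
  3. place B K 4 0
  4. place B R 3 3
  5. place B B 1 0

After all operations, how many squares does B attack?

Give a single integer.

Answer: 11

Derivation:
Op 1: place BR@(3,1)
Op 2: place WR@(2,3)
Op 3: place BK@(4,0)
Op 4: place BR@(3,3)
Op 5: place BB@(1,0)
Per-piece attacks for B:
  BB@(1,0): attacks (2,1) (3,2) (4,3) (0,1)
  BR@(3,1): attacks (3,2) (3,3) (3,0) (4,1) (2,1) (1,1) (0,1) [ray(0,1) blocked at (3,3)]
  BR@(3,3): attacks (3,4) (3,2) (3,1) (4,3) (2,3) [ray(0,-1) blocked at (3,1); ray(-1,0) blocked at (2,3)]
  BK@(4,0): attacks (4,1) (3,0) (3,1)
Union (11 distinct): (0,1) (1,1) (2,1) (2,3) (3,0) (3,1) (3,2) (3,3) (3,4) (4,1) (4,3)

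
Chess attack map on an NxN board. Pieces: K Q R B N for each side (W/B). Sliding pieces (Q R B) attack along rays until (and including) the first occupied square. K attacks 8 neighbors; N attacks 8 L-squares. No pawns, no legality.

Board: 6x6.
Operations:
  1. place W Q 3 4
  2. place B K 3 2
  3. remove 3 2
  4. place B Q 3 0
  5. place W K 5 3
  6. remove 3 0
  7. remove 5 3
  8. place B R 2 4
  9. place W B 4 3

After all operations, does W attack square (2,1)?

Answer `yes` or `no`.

Answer: yes

Derivation:
Op 1: place WQ@(3,4)
Op 2: place BK@(3,2)
Op 3: remove (3,2)
Op 4: place BQ@(3,0)
Op 5: place WK@(5,3)
Op 6: remove (3,0)
Op 7: remove (5,3)
Op 8: place BR@(2,4)
Op 9: place WB@(4,3)
Per-piece attacks for W:
  WQ@(3,4): attacks (3,5) (3,3) (3,2) (3,1) (3,0) (4,4) (5,4) (2,4) (4,5) (4,3) (2,5) (2,3) (1,2) (0,1) [ray(-1,0) blocked at (2,4); ray(1,-1) blocked at (4,3)]
  WB@(4,3): attacks (5,4) (5,2) (3,4) (3,2) (2,1) (1,0) [ray(-1,1) blocked at (3,4)]
W attacks (2,1): yes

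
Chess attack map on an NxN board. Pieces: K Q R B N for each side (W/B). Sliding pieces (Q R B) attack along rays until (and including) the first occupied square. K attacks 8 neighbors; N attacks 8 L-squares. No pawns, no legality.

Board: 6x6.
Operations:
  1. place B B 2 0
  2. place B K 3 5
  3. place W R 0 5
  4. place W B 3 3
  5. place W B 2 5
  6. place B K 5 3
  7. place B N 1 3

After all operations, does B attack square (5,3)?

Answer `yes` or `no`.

Answer: yes

Derivation:
Op 1: place BB@(2,0)
Op 2: place BK@(3,5)
Op 3: place WR@(0,5)
Op 4: place WB@(3,3)
Op 5: place WB@(2,5)
Op 6: place BK@(5,3)
Op 7: place BN@(1,3)
Per-piece attacks for B:
  BN@(1,3): attacks (2,5) (3,4) (0,5) (2,1) (3,2) (0,1)
  BB@(2,0): attacks (3,1) (4,2) (5,3) (1,1) (0,2) [ray(1,1) blocked at (5,3)]
  BK@(3,5): attacks (3,4) (4,5) (2,5) (4,4) (2,4)
  BK@(5,3): attacks (5,4) (5,2) (4,3) (4,4) (4,2)
B attacks (5,3): yes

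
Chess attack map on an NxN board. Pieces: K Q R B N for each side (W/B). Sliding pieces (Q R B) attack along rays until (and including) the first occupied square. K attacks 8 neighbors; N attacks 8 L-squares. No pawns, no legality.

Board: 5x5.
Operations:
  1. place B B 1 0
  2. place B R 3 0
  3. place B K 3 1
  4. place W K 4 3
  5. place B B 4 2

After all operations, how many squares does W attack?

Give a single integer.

Answer: 5

Derivation:
Op 1: place BB@(1,0)
Op 2: place BR@(3,0)
Op 3: place BK@(3,1)
Op 4: place WK@(4,3)
Op 5: place BB@(4,2)
Per-piece attacks for W:
  WK@(4,3): attacks (4,4) (4,2) (3,3) (3,4) (3,2)
Union (5 distinct): (3,2) (3,3) (3,4) (4,2) (4,4)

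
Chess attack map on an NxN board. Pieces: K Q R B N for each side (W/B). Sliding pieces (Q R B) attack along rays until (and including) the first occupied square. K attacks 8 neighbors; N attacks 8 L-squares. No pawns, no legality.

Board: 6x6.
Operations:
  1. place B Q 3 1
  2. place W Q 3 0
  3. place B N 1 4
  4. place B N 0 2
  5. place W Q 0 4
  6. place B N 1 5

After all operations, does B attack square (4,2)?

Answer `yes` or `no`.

Op 1: place BQ@(3,1)
Op 2: place WQ@(3,0)
Op 3: place BN@(1,4)
Op 4: place BN@(0,2)
Op 5: place WQ@(0,4)
Op 6: place BN@(1,5)
Per-piece attacks for B:
  BN@(0,2): attacks (1,4) (2,3) (1,0) (2,1)
  BN@(1,4): attacks (3,5) (2,2) (3,3) (0,2)
  BN@(1,5): attacks (2,3) (3,4) (0,3)
  BQ@(3,1): attacks (3,2) (3,3) (3,4) (3,5) (3,0) (4,1) (5,1) (2,1) (1,1) (0,1) (4,2) (5,3) (4,0) (2,2) (1,3) (0,4) (2,0) [ray(0,-1) blocked at (3,0); ray(-1,1) blocked at (0,4)]
B attacks (4,2): yes

Answer: yes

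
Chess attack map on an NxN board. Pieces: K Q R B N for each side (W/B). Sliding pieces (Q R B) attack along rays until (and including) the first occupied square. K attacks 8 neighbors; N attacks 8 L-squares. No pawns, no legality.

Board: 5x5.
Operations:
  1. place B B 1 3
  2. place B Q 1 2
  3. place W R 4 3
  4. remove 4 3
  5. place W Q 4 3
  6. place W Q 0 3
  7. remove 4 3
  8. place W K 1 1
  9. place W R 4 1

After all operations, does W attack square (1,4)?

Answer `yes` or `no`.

Answer: yes

Derivation:
Op 1: place BB@(1,3)
Op 2: place BQ@(1,2)
Op 3: place WR@(4,3)
Op 4: remove (4,3)
Op 5: place WQ@(4,3)
Op 6: place WQ@(0,3)
Op 7: remove (4,3)
Op 8: place WK@(1,1)
Op 9: place WR@(4,1)
Per-piece attacks for W:
  WQ@(0,3): attacks (0,4) (0,2) (0,1) (0,0) (1,3) (1,4) (1,2) [ray(1,0) blocked at (1,3); ray(1,-1) blocked at (1,2)]
  WK@(1,1): attacks (1,2) (1,0) (2,1) (0,1) (2,2) (2,0) (0,2) (0,0)
  WR@(4,1): attacks (4,2) (4,3) (4,4) (4,0) (3,1) (2,1) (1,1) [ray(-1,0) blocked at (1,1)]
W attacks (1,4): yes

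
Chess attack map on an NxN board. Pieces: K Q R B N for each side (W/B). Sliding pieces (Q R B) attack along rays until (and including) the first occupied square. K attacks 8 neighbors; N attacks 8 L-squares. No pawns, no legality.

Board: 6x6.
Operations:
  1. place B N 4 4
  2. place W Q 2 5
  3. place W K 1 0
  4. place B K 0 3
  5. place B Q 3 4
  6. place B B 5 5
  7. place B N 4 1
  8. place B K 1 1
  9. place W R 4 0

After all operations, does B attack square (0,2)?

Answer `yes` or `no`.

Op 1: place BN@(4,4)
Op 2: place WQ@(2,5)
Op 3: place WK@(1,0)
Op 4: place BK@(0,3)
Op 5: place BQ@(3,4)
Op 6: place BB@(5,5)
Op 7: place BN@(4,1)
Op 8: place BK@(1,1)
Op 9: place WR@(4,0)
Per-piece attacks for B:
  BK@(0,3): attacks (0,4) (0,2) (1,3) (1,4) (1,2)
  BK@(1,1): attacks (1,2) (1,0) (2,1) (0,1) (2,2) (2,0) (0,2) (0,0)
  BQ@(3,4): attacks (3,5) (3,3) (3,2) (3,1) (3,0) (4,4) (2,4) (1,4) (0,4) (4,5) (4,3) (5,2) (2,5) (2,3) (1,2) (0,1) [ray(1,0) blocked at (4,4); ray(-1,1) blocked at (2,5)]
  BN@(4,1): attacks (5,3) (3,3) (2,2) (2,0)
  BN@(4,4): attacks (2,5) (5,2) (3,2) (2,3)
  BB@(5,5): attacks (4,4) [ray(-1,-1) blocked at (4,4)]
B attacks (0,2): yes

Answer: yes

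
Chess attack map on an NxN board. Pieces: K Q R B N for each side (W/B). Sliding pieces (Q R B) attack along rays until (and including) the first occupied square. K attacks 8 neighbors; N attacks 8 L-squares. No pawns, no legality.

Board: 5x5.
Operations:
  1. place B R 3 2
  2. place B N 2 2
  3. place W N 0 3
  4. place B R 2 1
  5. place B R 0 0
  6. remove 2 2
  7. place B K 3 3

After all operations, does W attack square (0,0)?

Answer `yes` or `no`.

Op 1: place BR@(3,2)
Op 2: place BN@(2,2)
Op 3: place WN@(0,3)
Op 4: place BR@(2,1)
Op 5: place BR@(0,0)
Op 6: remove (2,2)
Op 7: place BK@(3,3)
Per-piece attacks for W:
  WN@(0,3): attacks (2,4) (1,1) (2,2)
W attacks (0,0): no

Answer: no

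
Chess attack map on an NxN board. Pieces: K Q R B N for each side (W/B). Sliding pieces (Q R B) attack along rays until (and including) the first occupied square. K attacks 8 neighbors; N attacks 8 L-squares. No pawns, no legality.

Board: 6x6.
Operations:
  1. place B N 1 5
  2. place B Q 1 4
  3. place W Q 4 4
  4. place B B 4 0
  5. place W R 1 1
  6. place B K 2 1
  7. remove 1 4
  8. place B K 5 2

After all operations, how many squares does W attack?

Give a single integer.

Op 1: place BN@(1,5)
Op 2: place BQ@(1,4)
Op 3: place WQ@(4,4)
Op 4: place BB@(4,0)
Op 5: place WR@(1,1)
Op 6: place BK@(2,1)
Op 7: remove (1,4)
Op 8: place BK@(5,2)
Per-piece attacks for W:
  WR@(1,1): attacks (1,2) (1,3) (1,4) (1,5) (1,0) (2,1) (0,1) [ray(0,1) blocked at (1,5); ray(1,0) blocked at (2,1)]
  WQ@(4,4): attacks (4,5) (4,3) (4,2) (4,1) (4,0) (5,4) (3,4) (2,4) (1,4) (0,4) (5,5) (5,3) (3,5) (3,3) (2,2) (1,1) [ray(0,-1) blocked at (4,0); ray(-1,-1) blocked at (1,1)]
Union (22 distinct): (0,1) (0,4) (1,0) (1,1) (1,2) (1,3) (1,4) (1,5) (2,1) (2,2) (2,4) (3,3) (3,4) (3,5) (4,0) (4,1) (4,2) (4,3) (4,5) (5,3) (5,4) (5,5)

Answer: 22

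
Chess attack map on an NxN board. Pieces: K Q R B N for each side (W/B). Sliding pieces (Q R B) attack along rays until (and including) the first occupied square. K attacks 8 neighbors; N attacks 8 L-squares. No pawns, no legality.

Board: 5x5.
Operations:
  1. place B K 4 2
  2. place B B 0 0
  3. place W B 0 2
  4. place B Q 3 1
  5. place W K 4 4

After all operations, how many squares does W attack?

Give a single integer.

Answer: 7

Derivation:
Op 1: place BK@(4,2)
Op 2: place BB@(0,0)
Op 3: place WB@(0,2)
Op 4: place BQ@(3,1)
Op 5: place WK@(4,4)
Per-piece attacks for W:
  WB@(0,2): attacks (1,3) (2,4) (1,1) (2,0)
  WK@(4,4): attacks (4,3) (3,4) (3,3)
Union (7 distinct): (1,1) (1,3) (2,0) (2,4) (3,3) (3,4) (4,3)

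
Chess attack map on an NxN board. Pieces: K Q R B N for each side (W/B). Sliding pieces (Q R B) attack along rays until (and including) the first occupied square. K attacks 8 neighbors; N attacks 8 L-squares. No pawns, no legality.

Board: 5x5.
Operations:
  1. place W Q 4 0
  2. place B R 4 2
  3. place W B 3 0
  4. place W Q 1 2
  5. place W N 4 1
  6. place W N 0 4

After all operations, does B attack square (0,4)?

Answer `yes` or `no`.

Op 1: place WQ@(4,0)
Op 2: place BR@(4,2)
Op 3: place WB@(3,0)
Op 4: place WQ@(1,2)
Op 5: place WN@(4,1)
Op 6: place WN@(0,4)
Per-piece attacks for B:
  BR@(4,2): attacks (4,3) (4,4) (4,1) (3,2) (2,2) (1,2) [ray(0,-1) blocked at (4,1); ray(-1,0) blocked at (1,2)]
B attacks (0,4): no

Answer: no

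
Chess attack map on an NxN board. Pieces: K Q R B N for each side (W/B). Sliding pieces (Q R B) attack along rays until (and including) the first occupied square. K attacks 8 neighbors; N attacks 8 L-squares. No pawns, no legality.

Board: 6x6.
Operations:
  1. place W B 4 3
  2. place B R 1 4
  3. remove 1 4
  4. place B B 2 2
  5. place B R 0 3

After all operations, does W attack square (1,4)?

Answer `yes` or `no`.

Answer: no

Derivation:
Op 1: place WB@(4,3)
Op 2: place BR@(1,4)
Op 3: remove (1,4)
Op 4: place BB@(2,2)
Op 5: place BR@(0,3)
Per-piece attacks for W:
  WB@(4,3): attacks (5,4) (5,2) (3,4) (2,5) (3,2) (2,1) (1,0)
W attacks (1,4): no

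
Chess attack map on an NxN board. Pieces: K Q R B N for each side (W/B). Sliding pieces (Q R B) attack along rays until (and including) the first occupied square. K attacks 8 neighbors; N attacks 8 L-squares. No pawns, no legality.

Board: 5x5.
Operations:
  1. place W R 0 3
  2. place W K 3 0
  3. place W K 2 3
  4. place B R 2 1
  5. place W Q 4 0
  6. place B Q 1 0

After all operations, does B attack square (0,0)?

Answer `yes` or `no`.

Answer: yes

Derivation:
Op 1: place WR@(0,3)
Op 2: place WK@(3,0)
Op 3: place WK@(2,3)
Op 4: place BR@(2,1)
Op 5: place WQ@(4,0)
Op 6: place BQ@(1,0)
Per-piece attacks for B:
  BQ@(1,0): attacks (1,1) (1,2) (1,3) (1,4) (2,0) (3,0) (0,0) (2,1) (0,1) [ray(1,0) blocked at (3,0); ray(1,1) blocked at (2,1)]
  BR@(2,1): attacks (2,2) (2,3) (2,0) (3,1) (4,1) (1,1) (0,1) [ray(0,1) blocked at (2,3)]
B attacks (0,0): yes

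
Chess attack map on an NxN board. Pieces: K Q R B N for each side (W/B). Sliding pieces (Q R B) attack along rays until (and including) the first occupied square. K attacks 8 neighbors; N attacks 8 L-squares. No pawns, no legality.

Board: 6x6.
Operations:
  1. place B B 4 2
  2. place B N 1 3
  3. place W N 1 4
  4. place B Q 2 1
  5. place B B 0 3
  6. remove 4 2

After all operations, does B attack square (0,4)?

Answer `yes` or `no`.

Answer: no

Derivation:
Op 1: place BB@(4,2)
Op 2: place BN@(1,3)
Op 3: place WN@(1,4)
Op 4: place BQ@(2,1)
Op 5: place BB@(0,3)
Op 6: remove (4,2)
Per-piece attacks for B:
  BB@(0,3): attacks (1,4) (1,2) (2,1) [ray(1,1) blocked at (1,4); ray(1,-1) blocked at (2,1)]
  BN@(1,3): attacks (2,5) (3,4) (0,5) (2,1) (3,2) (0,1)
  BQ@(2,1): attacks (2,2) (2,3) (2,4) (2,5) (2,0) (3,1) (4,1) (5,1) (1,1) (0,1) (3,2) (4,3) (5,4) (3,0) (1,2) (0,3) (1,0) [ray(-1,1) blocked at (0,3)]
B attacks (0,4): no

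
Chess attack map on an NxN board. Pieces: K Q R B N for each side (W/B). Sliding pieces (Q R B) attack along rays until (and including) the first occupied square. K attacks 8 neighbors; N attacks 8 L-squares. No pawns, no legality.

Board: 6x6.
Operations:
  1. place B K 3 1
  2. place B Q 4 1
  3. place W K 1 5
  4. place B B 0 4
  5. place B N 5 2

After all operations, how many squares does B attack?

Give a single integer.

Op 1: place BK@(3,1)
Op 2: place BQ@(4,1)
Op 3: place WK@(1,5)
Op 4: place BB@(0,4)
Op 5: place BN@(5,2)
Per-piece attacks for B:
  BB@(0,4): attacks (1,5) (1,3) (2,2) (3,1) [ray(1,1) blocked at (1,5); ray(1,-1) blocked at (3,1)]
  BK@(3,1): attacks (3,2) (3,0) (4,1) (2,1) (4,2) (4,0) (2,2) (2,0)
  BQ@(4,1): attacks (4,2) (4,3) (4,4) (4,5) (4,0) (5,1) (3,1) (5,2) (5,0) (3,2) (2,3) (1,4) (0,5) (3,0) [ray(-1,0) blocked at (3,1); ray(1,1) blocked at (5,2)]
  BN@(5,2): attacks (4,4) (3,3) (4,0) (3,1)
Union (21 distinct): (0,5) (1,3) (1,4) (1,5) (2,0) (2,1) (2,2) (2,3) (3,0) (3,1) (3,2) (3,3) (4,0) (4,1) (4,2) (4,3) (4,4) (4,5) (5,0) (5,1) (5,2)

Answer: 21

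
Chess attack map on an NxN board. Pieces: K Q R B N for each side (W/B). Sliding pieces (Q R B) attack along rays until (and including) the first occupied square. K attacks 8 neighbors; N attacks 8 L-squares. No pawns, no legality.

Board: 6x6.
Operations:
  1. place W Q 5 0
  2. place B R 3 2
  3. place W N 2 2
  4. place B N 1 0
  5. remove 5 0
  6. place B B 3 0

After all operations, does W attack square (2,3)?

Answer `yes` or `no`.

Answer: no

Derivation:
Op 1: place WQ@(5,0)
Op 2: place BR@(3,2)
Op 3: place WN@(2,2)
Op 4: place BN@(1,0)
Op 5: remove (5,0)
Op 6: place BB@(3,0)
Per-piece attacks for W:
  WN@(2,2): attacks (3,4) (4,3) (1,4) (0,3) (3,0) (4,1) (1,0) (0,1)
W attacks (2,3): no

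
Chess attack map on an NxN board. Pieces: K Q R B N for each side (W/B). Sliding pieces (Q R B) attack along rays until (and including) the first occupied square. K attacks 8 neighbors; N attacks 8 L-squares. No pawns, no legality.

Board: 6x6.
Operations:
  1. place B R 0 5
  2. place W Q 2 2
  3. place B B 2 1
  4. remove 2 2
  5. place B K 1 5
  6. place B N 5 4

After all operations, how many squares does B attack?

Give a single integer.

Op 1: place BR@(0,5)
Op 2: place WQ@(2,2)
Op 3: place BB@(2,1)
Op 4: remove (2,2)
Op 5: place BK@(1,5)
Op 6: place BN@(5,4)
Per-piece attacks for B:
  BR@(0,5): attacks (0,4) (0,3) (0,2) (0,1) (0,0) (1,5) [ray(1,0) blocked at (1,5)]
  BK@(1,5): attacks (1,4) (2,5) (0,5) (2,4) (0,4)
  BB@(2,1): attacks (3,2) (4,3) (5,4) (3,0) (1,2) (0,3) (1,0) [ray(1,1) blocked at (5,4)]
  BN@(5,4): attacks (3,5) (4,2) (3,3)
Union (19 distinct): (0,0) (0,1) (0,2) (0,3) (0,4) (0,5) (1,0) (1,2) (1,4) (1,5) (2,4) (2,5) (3,0) (3,2) (3,3) (3,5) (4,2) (4,3) (5,4)

Answer: 19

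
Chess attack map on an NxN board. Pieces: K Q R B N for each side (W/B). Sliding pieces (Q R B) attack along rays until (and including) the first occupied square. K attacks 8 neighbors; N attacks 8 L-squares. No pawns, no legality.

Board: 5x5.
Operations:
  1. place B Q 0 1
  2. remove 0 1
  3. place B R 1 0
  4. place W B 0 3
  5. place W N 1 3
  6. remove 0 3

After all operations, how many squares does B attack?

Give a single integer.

Op 1: place BQ@(0,1)
Op 2: remove (0,1)
Op 3: place BR@(1,0)
Op 4: place WB@(0,3)
Op 5: place WN@(1,3)
Op 6: remove (0,3)
Per-piece attacks for B:
  BR@(1,0): attacks (1,1) (1,2) (1,3) (2,0) (3,0) (4,0) (0,0) [ray(0,1) blocked at (1,3)]
Union (7 distinct): (0,0) (1,1) (1,2) (1,3) (2,0) (3,0) (4,0)

Answer: 7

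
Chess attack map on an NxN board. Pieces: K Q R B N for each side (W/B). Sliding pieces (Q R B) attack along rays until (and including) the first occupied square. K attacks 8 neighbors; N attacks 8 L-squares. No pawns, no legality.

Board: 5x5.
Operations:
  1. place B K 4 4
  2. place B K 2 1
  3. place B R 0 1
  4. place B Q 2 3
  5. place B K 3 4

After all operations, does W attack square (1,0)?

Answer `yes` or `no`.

Answer: no

Derivation:
Op 1: place BK@(4,4)
Op 2: place BK@(2,1)
Op 3: place BR@(0,1)
Op 4: place BQ@(2,3)
Op 5: place BK@(3,4)
Per-piece attacks for W:
W attacks (1,0): no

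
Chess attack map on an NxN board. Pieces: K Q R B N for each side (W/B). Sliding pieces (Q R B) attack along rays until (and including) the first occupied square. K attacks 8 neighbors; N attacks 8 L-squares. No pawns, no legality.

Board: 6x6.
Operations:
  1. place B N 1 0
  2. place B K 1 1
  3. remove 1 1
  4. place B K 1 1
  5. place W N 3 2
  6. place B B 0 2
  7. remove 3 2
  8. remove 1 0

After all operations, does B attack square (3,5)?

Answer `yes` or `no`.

Answer: yes

Derivation:
Op 1: place BN@(1,0)
Op 2: place BK@(1,1)
Op 3: remove (1,1)
Op 4: place BK@(1,1)
Op 5: place WN@(3,2)
Op 6: place BB@(0,2)
Op 7: remove (3,2)
Op 8: remove (1,0)
Per-piece attacks for B:
  BB@(0,2): attacks (1,3) (2,4) (3,5) (1,1) [ray(1,-1) blocked at (1,1)]
  BK@(1,1): attacks (1,2) (1,0) (2,1) (0,1) (2,2) (2,0) (0,2) (0,0)
B attacks (3,5): yes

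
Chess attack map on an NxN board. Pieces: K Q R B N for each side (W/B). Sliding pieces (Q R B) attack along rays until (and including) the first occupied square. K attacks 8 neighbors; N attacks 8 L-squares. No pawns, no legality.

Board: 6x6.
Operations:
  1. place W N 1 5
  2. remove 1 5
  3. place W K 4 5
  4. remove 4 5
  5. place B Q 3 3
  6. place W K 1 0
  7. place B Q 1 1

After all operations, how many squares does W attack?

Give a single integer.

Op 1: place WN@(1,5)
Op 2: remove (1,5)
Op 3: place WK@(4,5)
Op 4: remove (4,5)
Op 5: place BQ@(3,3)
Op 6: place WK@(1,0)
Op 7: place BQ@(1,1)
Per-piece attacks for W:
  WK@(1,0): attacks (1,1) (2,0) (0,0) (2,1) (0,1)
Union (5 distinct): (0,0) (0,1) (1,1) (2,0) (2,1)

Answer: 5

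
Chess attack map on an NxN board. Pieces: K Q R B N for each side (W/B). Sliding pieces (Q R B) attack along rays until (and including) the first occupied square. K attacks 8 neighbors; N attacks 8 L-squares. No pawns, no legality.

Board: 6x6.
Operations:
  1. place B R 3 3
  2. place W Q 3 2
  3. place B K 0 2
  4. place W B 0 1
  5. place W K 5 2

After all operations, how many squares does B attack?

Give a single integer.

Answer: 11

Derivation:
Op 1: place BR@(3,3)
Op 2: place WQ@(3,2)
Op 3: place BK@(0,2)
Op 4: place WB@(0,1)
Op 5: place WK@(5,2)
Per-piece attacks for B:
  BK@(0,2): attacks (0,3) (0,1) (1,2) (1,3) (1,1)
  BR@(3,3): attacks (3,4) (3,5) (3,2) (4,3) (5,3) (2,3) (1,3) (0,3) [ray(0,-1) blocked at (3,2)]
Union (11 distinct): (0,1) (0,3) (1,1) (1,2) (1,3) (2,3) (3,2) (3,4) (3,5) (4,3) (5,3)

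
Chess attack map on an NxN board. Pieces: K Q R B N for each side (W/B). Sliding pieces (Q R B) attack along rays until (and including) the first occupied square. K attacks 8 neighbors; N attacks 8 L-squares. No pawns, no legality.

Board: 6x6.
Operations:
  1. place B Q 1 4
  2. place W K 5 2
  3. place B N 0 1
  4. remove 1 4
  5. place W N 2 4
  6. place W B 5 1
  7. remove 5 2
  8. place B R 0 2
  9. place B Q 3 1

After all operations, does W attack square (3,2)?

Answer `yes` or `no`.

Op 1: place BQ@(1,4)
Op 2: place WK@(5,2)
Op 3: place BN@(0,1)
Op 4: remove (1,4)
Op 5: place WN@(2,4)
Op 6: place WB@(5,1)
Op 7: remove (5,2)
Op 8: place BR@(0,2)
Op 9: place BQ@(3,1)
Per-piece attacks for W:
  WN@(2,4): attacks (4,5) (0,5) (3,2) (4,3) (1,2) (0,3)
  WB@(5,1): attacks (4,2) (3,3) (2,4) (4,0) [ray(-1,1) blocked at (2,4)]
W attacks (3,2): yes

Answer: yes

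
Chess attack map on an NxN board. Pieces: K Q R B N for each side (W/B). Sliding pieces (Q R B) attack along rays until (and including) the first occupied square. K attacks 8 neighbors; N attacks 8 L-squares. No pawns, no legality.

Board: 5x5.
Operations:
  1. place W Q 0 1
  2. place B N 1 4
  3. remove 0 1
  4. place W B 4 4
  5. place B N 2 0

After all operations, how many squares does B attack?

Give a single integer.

Op 1: place WQ@(0,1)
Op 2: place BN@(1,4)
Op 3: remove (0,1)
Op 4: place WB@(4,4)
Op 5: place BN@(2,0)
Per-piece attacks for B:
  BN@(1,4): attacks (2,2) (3,3) (0,2)
  BN@(2,0): attacks (3,2) (4,1) (1,2) (0,1)
Union (7 distinct): (0,1) (0,2) (1,2) (2,2) (3,2) (3,3) (4,1)

Answer: 7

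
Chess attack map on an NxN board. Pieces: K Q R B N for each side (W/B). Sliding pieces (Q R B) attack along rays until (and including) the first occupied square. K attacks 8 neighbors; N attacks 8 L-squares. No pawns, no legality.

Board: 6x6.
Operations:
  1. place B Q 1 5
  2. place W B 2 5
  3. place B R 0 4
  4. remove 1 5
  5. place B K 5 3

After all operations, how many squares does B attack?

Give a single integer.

Answer: 13

Derivation:
Op 1: place BQ@(1,5)
Op 2: place WB@(2,5)
Op 3: place BR@(0,4)
Op 4: remove (1,5)
Op 5: place BK@(5,3)
Per-piece attacks for B:
  BR@(0,4): attacks (0,5) (0,3) (0,2) (0,1) (0,0) (1,4) (2,4) (3,4) (4,4) (5,4)
  BK@(5,3): attacks (5,4) (5,2) (4,3) (4,4) (4,2)
Union (13 distinct): (0,0) (0,1) (0,2) (0,3) (0,5) (1,4) (2,4) (3,4) (4,2) (4,3) (4,4) (5,2) (5,4)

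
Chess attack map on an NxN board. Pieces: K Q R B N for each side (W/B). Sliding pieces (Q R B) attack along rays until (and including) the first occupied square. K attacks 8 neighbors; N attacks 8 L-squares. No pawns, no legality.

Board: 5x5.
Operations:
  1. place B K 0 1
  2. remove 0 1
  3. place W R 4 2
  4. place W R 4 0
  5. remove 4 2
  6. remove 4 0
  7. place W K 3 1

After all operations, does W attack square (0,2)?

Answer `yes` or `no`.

Op 1: place BK@(0,1)
Op 2: remove (0,1)
Op 3: place WR@(4,2)
Op 4: place WR@(4,0)
Op 5: remove (4,2)
Op 6: remove (4,0)
Op 7: place WK@(3,1)
Per-piece attacks for W:
  WK@(3,1): attacks (3,2) (3,0) (4,1) (2,1) (4,2) (4,0) (2,2) (2,0)
W attacks (0,2): no

Answer: no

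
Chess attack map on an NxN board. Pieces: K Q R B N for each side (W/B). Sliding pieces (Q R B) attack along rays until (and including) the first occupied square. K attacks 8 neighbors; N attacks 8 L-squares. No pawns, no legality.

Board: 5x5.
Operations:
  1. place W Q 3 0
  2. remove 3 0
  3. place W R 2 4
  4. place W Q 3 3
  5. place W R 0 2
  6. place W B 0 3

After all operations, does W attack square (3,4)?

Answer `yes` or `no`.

Answer: yes

Derivation:
Op 1: place WQ@(3,0)
Op 2: remove (3,0)
Op 3: place WR@(2,4)
Op 4: place WQ@(3,3)
Op 5: place WR@(0,2)
Op 6: place WB@(0,3)
Per-piece attacks for W:
  WR@(0,2): attacks (0,3) (0,1) (0,0) (1,2) (2,2) (3,2) (4,2) [ray(0,1) blocked at (0,3)]
  WB@(0,3): attacks (1,4) (1,2) (2,1) (3,0)
  WR@(2,4): attacks (2,3) (2,2) (2,1) (2,0) (3,4) (4,4) (1,4) (0,4)
  WQ@(3,3): attacks (3,4) (3,2) (3,1) (3,0) (4,3) (2,3) (1,3) (0,3) (4,4) (4,2) (2,4) (2,2) (1,1) (0,0) [ray(-1,0) blocked at (0,3); ray(-1,1) blocked at (2,4)]
W attacks (3,4): yes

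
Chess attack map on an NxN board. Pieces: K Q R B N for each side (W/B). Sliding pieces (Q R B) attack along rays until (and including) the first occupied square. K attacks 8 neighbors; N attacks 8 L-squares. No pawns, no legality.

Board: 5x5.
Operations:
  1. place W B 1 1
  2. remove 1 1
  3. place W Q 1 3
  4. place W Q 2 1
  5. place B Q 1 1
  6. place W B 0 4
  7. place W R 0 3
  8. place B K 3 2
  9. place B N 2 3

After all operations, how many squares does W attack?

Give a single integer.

Op 1: place WB@(1,1)
Op 2: remove (1,1)
Op 3: place WQ@(1,3)
Op 4: place WQ@(2,1)
Op 5: place BQ@(1,1)
Op 6: place WB@(0,4)
Op 7: place WR@(0,3)
Op 8: place BK@(3,2)
Op 9: place BN@(2,3)
Per-piece attacks for W:
  WR@(0,3): attacks (0,4) (0,2) (0,1) (0,0) (1,3) [ray(0,1) blocked at (0,4); ray(1,0) blocked at (1,3)]
  WB@(0,4): attacks (1,3) [ray(1,-1) blocked at (1,3)]
  WQ@(1,3): attacks (1,4) (1,2) (1,1) (2,3) (0,3) (2,4) (2,2) (3,1) (4,0) (0,4) (0,2) [ray(0,-1) blocked at (1,1); ray(1,0) blocked at (2,3); ray(-1,0) blocked at (0,3); ray(-1,1) blocked at (0,4)]
  WQ@(2,1): attacks (2,2) (2,3) (2,0) (3,1) (4,1) (1,1) (3,2) (3,0) (1,2) (0,3) (1,0) [ray(0,1) blocked at (2,3); ray(-1,0) blocked at (1,1); ray(1,1) blocked at (3,2); ray(-1,1) blocked at (0,3)]
Union (19 distinct): (0,0) (0,1) (0,2) (0,3) (0,4) (1,0) (1,1) (1,2) (1,3) (1,4) (2,0) (2,2) (2,3) (2,4) (3,0) (3,1) (3,2) (4,0) (4,1)

Answer: 19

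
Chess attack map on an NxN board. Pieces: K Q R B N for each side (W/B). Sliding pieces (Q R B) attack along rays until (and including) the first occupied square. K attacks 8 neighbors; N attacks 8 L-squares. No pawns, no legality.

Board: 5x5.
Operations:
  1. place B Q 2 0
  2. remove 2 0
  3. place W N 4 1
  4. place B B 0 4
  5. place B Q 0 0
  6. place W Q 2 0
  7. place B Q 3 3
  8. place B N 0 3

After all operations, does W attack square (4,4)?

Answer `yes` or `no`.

Answer: no

Derivation:
Op 1: place BQ@(2,0)
Op 2: remove (2,0)
Op 3: place WN@(4,1)
Op 4: place BB@(0,4)
Op 5: place BQ@(0,0)
Op 6: place WQ@(2,0)
Op 7: place BQ@(3,3)
Op 8: place BN@(0,3)
Per-piece attacks for W:
  WQ@(2,0): attacks (2,1) (2,2) (2,3) (2,4) (3,0) (4,0) (1,0) (0,0) (3,1) (4,2) (1,1) (0,2) [ray(-1,0) blocked at (0,0)]
  WN@(4,1): attacks (3,3) (2,2) (2,0)
W attacks (4,4): no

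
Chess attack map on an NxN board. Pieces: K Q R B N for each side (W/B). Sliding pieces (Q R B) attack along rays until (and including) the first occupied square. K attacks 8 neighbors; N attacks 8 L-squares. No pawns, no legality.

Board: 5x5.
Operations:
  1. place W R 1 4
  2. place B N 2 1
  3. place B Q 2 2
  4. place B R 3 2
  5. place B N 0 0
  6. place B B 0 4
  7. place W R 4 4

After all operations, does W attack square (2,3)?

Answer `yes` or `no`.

Op 1: place WR@(1,4)
Op 2: place BN@(2,1)
Op 3: place BQ@(2,2)
Op 4: place BR@(3,2)
Op 5: place BN@(0,0)
Op 6: place BB@(0,4)
Op 7: place WR@(4,4)
Per-piece attacks for W:
  WR@(1,4): attacks (1,3) (1,2) (1,1) (1,0) (2,4) (3,4) (4,4) (0,4) [ray(1,0) blocked at (4,4); ray(-1,0) blocked at (0,4)]
  WR@(4,4): attacks (4,3) (4,2) (4,1) (4,0) (3,4) (2,4) (1,4) [ray(-1,0) blocked at (1,4)]
W attacks (2,3): no

Answer: no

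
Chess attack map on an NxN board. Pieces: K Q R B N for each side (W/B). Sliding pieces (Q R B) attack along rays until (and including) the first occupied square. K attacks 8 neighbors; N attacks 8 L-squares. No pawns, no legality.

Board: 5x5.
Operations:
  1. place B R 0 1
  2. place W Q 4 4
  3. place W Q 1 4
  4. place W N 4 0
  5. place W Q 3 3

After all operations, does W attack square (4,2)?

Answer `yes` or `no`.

Op 1: place BR@(0,1)
Op 2: place WQ@(4,4)
Op 3: place WQ@(1,4)
Op 4: place WN@(4,0)
Op 5: place WQ@(3,3)
Per-piece attacks for W:
  WQ@(1,4): attacks (1,3) (1,2) (1,1) (1,0) (2,4) (3,4) (4,4) (0,4) (2,3) (3,2) (4,1) (0,3) [ray(1,0) blocked at (4,4)]
  WQ@(3,3): attacks (3,4) (3,2) (3,1) (3,0) (4,3) (2,3) (1,3) (0,3) (4,4) (4,2) (2,4) (2,2) (1,1) (0,0) [ray(1,1) blocked at (4,4)]
  WN@(4,0): attacks (3,2) (2,1)
  WQ@(4,4): attacks (4,3) (4,2) (4,1) (4,0) (3,4) (2,4) (1,4) (3,3) [ray(0,-1) blocked at (4,0); ray(-1,0) blocked at (1,4); ray(-1,-1) blocked at (3,3)]
W attacks (4,2): yes

Answer: yes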